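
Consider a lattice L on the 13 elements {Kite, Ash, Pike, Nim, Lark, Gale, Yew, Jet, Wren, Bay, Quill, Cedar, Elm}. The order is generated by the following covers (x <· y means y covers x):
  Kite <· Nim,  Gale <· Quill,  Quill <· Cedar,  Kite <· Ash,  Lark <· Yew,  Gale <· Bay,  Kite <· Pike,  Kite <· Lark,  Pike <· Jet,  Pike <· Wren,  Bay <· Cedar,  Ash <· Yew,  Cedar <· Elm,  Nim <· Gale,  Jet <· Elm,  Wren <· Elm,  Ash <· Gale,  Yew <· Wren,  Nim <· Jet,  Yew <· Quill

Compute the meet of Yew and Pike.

Common lower bounds of {Yew, Pike}: Kite.
The greatest among these is Kite.

Kite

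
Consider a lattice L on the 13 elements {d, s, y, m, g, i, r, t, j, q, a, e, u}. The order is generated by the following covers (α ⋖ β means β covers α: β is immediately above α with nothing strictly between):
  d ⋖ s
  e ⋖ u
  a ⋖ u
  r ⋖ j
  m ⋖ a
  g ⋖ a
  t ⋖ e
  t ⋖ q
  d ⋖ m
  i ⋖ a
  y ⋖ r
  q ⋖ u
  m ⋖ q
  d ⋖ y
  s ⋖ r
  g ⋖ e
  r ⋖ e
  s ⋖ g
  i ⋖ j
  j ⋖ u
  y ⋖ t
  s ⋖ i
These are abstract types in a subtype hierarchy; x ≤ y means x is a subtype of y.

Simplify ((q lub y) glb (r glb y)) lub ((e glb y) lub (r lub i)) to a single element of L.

j

q ∨ y = q
r ∧ y = y
q ∧ y = y
e ∧ y = y
r ∨ i = j
y ∨ j = j
y ∨ j = j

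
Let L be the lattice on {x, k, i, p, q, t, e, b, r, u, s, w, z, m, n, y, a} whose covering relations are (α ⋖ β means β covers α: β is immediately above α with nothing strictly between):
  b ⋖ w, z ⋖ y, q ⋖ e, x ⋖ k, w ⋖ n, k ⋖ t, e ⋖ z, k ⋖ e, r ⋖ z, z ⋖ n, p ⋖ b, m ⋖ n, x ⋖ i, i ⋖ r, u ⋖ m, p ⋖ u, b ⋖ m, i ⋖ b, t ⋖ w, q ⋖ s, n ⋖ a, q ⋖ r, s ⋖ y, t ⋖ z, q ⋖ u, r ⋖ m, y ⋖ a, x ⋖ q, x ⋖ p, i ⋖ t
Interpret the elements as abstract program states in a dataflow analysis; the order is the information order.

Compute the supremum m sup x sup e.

Common upper bounds of {m, x, e}: a, n.
The least among these is n.

n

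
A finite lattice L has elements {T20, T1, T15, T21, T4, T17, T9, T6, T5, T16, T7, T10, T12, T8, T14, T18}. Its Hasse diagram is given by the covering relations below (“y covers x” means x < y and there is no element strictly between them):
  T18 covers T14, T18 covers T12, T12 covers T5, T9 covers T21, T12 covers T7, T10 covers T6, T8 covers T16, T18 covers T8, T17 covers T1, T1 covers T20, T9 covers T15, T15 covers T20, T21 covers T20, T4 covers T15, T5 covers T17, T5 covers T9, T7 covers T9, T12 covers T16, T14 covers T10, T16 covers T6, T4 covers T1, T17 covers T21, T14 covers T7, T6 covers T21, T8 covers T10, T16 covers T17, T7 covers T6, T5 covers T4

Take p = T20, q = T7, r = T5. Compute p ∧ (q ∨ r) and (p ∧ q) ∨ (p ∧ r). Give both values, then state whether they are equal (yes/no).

T20; T20; yes

q ∨ r = T12, so p ∧ (q ∨ r) = T20 ∧ T12 = T20.
p ∧ q = T20 and p ∧ r = T20, so (p ∧ q) ∨ (p ∧ r) = T20 ∨ T20 = T20.
Equal: yes.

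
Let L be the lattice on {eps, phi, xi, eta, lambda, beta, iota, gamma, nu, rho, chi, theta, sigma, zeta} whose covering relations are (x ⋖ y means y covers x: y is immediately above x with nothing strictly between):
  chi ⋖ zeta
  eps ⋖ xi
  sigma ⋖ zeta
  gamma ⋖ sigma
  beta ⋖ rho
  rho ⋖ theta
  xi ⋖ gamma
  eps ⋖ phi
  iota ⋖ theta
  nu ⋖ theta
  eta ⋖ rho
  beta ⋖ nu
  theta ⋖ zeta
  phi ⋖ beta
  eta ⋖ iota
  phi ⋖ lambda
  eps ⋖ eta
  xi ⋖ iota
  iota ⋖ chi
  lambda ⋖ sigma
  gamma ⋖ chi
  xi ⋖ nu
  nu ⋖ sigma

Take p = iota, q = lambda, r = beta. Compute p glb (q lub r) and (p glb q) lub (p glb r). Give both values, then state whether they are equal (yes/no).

q lub r = sigma, so p glb (q lub r) = iota glb sigma = xi.
p glb q = eps and p glb r = eps, so (p glb q) lub (p glb r) = eps lub eps = eps.
Equal: no.

xi; eps; no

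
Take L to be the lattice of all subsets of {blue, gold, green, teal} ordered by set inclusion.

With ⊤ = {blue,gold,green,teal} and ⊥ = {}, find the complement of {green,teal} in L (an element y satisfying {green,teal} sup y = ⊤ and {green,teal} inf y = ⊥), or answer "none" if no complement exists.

Need y with {green,teal} ∨ y = {blue,gold,green,teal} and {green,teal} ∧ y = {}.
Checking each element gives: {blue,gold}.

{blue,gold}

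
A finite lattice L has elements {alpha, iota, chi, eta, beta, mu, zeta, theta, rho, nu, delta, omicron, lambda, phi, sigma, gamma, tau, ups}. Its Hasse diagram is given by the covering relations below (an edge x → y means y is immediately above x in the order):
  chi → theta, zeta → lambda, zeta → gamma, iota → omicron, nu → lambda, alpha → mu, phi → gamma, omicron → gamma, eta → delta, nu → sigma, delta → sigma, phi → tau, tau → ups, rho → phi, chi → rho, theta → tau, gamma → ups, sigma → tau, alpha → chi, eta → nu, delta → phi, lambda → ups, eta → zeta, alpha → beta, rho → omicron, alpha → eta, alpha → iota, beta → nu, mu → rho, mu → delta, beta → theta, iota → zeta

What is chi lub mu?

rho

Common upper bounds of {chi, mu}: gamma, omicron, phi, rho, tau, ups.
The least among these is rho.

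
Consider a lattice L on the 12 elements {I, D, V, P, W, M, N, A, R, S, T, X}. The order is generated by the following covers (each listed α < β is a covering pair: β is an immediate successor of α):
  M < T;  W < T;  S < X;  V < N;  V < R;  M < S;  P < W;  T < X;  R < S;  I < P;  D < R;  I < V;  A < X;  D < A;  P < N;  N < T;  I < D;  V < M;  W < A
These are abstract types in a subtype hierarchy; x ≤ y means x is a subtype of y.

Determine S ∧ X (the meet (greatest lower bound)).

Common lower bounds of {S, X}: D, I, M, R, S, V.
The greatest among these is S.

S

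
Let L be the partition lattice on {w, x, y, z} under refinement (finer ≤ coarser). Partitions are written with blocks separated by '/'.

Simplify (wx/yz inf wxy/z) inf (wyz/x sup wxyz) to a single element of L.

wx/yz ∧ wxy/z = wx/y/z
wyz/x ∨ wxyz = wxyz
wx/y/z ∧ wxyz = wx/y/z

wx/y/z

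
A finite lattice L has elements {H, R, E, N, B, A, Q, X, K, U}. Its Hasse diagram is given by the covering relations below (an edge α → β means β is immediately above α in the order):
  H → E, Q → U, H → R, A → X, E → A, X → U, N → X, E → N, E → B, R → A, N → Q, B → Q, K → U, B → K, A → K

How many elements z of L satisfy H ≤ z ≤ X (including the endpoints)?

The interval [H, X] = {A, E, H, N, R, X}, which has 6 elements.

6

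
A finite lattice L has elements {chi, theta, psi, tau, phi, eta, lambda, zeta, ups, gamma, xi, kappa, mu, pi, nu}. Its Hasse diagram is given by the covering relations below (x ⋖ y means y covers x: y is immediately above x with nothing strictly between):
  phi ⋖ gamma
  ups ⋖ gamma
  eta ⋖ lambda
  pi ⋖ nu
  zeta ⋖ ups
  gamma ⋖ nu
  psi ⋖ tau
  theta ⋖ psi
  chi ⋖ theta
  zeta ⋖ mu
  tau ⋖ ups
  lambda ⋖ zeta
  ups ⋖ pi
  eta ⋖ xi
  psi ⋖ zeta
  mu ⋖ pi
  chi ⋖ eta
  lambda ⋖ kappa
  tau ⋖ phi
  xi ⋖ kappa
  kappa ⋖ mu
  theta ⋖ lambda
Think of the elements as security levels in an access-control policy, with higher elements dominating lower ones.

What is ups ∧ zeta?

zeta

Common lower bounds of {ups, zeta}: chi, eta, lambda, psi, theta, zeta.
The greatest among these is zeta.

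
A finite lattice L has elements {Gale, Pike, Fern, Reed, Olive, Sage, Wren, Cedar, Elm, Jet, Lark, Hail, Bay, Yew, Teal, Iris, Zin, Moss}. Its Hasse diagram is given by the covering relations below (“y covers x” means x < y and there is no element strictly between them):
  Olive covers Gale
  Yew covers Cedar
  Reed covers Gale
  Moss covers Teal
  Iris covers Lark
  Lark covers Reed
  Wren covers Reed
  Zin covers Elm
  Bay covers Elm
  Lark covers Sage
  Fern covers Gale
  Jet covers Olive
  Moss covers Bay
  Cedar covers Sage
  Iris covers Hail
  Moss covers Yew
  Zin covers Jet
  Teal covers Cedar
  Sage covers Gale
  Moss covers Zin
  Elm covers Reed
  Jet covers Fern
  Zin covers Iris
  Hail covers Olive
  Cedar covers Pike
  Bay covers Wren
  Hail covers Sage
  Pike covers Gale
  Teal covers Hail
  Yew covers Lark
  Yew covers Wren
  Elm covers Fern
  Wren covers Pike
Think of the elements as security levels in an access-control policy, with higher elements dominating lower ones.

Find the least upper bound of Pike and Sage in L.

Cedar

Common upper bounds of {Pike, Sage}: Cedar, Moss, Teal, Yew.
The least among these is Cedar.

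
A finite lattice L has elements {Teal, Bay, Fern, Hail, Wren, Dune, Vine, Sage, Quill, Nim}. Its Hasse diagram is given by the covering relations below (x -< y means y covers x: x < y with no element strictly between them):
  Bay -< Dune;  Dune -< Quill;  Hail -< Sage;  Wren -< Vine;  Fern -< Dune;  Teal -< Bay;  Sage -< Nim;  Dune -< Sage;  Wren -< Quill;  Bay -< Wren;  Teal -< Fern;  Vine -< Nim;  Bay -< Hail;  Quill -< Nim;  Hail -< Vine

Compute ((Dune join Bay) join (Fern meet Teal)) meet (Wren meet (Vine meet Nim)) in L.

Dune ∨ Bay = Dune
Fern ∧ Teal = Teal
Dune ∨ Teal = Dune
Vine ∧ Nim = Vine
Wren ∧ Vine = Wren
Dune ∧ Wren = Bay

Bay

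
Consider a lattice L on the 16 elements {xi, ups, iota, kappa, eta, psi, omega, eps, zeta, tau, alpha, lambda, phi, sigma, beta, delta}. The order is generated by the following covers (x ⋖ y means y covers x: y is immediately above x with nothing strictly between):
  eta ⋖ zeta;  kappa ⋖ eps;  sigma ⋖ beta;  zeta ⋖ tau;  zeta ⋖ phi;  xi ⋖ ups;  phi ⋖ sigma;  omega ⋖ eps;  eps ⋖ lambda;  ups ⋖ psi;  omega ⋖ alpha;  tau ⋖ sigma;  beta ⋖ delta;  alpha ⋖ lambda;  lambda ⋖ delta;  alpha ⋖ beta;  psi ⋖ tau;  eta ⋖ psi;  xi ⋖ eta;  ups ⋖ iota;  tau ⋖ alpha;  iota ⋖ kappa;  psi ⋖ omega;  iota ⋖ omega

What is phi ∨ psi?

sigma

Common upper bounds of {phi, psi}: beta, delta, sigma.
The least among these is sigma.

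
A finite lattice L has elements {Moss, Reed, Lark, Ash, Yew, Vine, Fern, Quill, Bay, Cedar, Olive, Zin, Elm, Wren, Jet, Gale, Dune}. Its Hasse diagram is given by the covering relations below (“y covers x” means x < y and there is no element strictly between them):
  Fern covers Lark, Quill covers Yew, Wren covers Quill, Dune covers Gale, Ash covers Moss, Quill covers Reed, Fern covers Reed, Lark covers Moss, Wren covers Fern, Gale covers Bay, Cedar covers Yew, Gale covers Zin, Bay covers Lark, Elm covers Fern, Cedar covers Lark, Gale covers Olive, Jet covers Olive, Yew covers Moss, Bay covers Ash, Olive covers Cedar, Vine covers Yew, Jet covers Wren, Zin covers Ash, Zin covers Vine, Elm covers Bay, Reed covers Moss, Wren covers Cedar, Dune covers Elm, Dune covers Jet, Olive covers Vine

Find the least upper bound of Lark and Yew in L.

Cedar

Common upper bounds of {Lark, Yew}: Cedar, Dune, Gale, Jet, Olive, Wren.
The least among these is Cedar.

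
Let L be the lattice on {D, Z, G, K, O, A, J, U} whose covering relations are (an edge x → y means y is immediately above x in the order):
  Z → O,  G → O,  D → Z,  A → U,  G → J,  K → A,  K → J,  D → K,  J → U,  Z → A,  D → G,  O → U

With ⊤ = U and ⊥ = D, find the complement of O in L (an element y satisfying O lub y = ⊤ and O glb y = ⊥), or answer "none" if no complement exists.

K

Need y with O ∨ y = U and O ∧ y = D.
Checking each element gives: K.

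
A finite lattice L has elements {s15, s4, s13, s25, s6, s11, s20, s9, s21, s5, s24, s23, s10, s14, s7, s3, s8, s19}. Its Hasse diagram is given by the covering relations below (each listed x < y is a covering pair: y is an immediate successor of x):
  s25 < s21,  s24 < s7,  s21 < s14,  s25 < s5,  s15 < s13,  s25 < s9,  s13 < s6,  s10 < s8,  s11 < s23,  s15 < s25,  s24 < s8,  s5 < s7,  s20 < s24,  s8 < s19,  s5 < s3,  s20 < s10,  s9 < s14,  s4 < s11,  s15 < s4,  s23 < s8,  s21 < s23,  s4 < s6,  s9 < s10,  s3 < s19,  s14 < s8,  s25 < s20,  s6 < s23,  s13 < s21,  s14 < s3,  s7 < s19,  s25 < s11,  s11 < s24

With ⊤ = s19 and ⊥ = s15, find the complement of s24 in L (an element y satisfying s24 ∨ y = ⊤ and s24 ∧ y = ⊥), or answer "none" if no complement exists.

none

For every candidate y, either s24 ∨ y ≠ s19 or s24 ∧ y ≠ s15; no complement exists.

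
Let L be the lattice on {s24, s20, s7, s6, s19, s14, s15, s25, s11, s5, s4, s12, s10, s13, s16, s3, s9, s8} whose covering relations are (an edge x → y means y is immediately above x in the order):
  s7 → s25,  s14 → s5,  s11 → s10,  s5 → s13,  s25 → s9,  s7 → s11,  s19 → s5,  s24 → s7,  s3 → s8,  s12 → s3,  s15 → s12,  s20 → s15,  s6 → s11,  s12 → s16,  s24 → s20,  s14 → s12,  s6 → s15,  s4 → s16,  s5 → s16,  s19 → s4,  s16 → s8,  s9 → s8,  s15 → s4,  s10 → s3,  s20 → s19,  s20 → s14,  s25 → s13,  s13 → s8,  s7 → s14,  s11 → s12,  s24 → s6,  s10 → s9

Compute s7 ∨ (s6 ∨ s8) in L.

s8

s6 ∨ s8 = s8
s7 ∨ s8 = s8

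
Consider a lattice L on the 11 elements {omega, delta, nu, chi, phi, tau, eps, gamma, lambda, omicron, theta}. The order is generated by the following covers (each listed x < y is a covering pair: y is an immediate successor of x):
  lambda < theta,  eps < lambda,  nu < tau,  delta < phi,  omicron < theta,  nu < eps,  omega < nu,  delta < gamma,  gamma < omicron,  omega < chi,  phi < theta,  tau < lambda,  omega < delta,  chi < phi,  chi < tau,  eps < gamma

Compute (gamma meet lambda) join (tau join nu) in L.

lambda

gamma ∧ lambda = eps
tau ∨ nu = tau
eps ∨ tau = lambda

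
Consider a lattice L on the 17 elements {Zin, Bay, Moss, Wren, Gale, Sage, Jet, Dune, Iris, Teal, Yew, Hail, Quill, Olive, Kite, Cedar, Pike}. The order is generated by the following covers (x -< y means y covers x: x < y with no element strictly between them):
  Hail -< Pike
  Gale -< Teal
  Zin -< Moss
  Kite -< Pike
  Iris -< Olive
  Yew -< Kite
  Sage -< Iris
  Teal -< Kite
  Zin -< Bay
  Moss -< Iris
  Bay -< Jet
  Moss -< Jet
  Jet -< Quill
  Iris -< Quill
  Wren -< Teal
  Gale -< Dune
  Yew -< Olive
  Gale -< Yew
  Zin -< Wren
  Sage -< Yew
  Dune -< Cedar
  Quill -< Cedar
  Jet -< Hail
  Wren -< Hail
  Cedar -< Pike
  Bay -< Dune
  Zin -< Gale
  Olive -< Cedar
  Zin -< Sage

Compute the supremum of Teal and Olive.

Common upper bounds of {Teal, Olive}: Pike.
The least among these is Pike.

Pike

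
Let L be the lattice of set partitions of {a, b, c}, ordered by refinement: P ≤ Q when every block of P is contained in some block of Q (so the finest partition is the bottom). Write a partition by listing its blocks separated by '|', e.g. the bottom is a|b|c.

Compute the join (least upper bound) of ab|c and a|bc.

abc

The join of ab|c and a|bc merges any blocks that overlap across the partitions, giving abc.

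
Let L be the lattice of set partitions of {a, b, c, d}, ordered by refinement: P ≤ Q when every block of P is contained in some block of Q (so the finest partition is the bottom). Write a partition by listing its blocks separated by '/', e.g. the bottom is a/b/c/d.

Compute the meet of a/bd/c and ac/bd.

a/bd/c

The meet (common refinement) of a/bd/c and ac/bd intersects blocks pairwise, giving a/bd/c.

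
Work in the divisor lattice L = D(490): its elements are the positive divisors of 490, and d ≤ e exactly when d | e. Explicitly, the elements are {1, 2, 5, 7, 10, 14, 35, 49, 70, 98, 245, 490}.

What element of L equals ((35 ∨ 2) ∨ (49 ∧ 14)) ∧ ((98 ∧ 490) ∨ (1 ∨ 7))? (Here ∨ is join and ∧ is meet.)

14

35 ∨ 2 = 70
49 ∧ 14 = 7
70 ∨ 7 = 70
98 ∧ 490 = 98
1 ∨ 7 = 7
98 ∨ 7 = 98
70 ∧ 98 = 14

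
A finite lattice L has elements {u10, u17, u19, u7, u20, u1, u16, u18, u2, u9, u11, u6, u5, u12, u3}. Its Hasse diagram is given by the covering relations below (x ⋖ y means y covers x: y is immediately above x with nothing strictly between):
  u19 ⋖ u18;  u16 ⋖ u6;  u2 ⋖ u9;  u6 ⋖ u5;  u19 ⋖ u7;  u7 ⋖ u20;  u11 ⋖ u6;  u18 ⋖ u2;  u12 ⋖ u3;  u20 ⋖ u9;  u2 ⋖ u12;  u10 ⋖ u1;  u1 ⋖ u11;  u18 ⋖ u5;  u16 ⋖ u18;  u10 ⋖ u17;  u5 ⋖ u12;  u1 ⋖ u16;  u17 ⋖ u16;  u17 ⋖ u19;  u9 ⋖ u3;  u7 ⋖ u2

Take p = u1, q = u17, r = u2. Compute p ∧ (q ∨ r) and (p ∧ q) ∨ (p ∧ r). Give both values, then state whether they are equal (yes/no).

u1; u1; yes

q ∨ r = u2, so p ∧ (q ∨ r) = u1 ∧ u2 = u1.
p ∧ q = u10 and p ∧ r = u1, so (p ∧ q) ∨ (p ∧ r) = u10 ∨ u1 = u1.
Equal: yes.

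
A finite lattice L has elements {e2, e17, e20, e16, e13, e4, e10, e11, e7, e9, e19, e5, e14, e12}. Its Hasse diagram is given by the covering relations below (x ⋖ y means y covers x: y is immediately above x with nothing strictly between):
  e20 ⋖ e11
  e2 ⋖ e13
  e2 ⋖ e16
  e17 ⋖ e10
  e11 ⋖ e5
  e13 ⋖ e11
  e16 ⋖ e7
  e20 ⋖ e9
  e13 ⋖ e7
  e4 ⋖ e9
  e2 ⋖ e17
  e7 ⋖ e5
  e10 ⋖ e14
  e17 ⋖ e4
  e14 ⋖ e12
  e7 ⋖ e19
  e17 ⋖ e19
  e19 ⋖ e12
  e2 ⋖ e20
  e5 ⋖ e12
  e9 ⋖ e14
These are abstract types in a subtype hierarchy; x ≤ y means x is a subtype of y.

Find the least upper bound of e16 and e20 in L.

e5

Common upper bounds of {e16, e20}: e12, e5.
The least among these is e5.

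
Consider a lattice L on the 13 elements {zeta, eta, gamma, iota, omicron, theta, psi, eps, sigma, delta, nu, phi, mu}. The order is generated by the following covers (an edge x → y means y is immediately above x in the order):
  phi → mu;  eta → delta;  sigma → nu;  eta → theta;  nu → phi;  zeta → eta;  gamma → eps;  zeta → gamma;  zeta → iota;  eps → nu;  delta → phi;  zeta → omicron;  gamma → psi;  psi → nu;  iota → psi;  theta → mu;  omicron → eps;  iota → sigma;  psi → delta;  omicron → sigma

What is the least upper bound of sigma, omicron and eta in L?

phi

Common upper bounds of {sigma, omicron, eta}: mu, phi.
The least among these is phi.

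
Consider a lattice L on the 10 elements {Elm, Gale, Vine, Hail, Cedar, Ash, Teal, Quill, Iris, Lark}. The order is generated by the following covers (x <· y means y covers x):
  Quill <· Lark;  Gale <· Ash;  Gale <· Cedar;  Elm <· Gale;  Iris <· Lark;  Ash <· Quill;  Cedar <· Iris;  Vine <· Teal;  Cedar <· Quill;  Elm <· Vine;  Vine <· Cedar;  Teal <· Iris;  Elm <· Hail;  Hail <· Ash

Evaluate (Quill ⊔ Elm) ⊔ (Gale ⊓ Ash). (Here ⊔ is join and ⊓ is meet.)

Quill

Quill ∨ Elm = Quill
Gale ∧ Ash = Gale
Quill ∨ Gale = Quill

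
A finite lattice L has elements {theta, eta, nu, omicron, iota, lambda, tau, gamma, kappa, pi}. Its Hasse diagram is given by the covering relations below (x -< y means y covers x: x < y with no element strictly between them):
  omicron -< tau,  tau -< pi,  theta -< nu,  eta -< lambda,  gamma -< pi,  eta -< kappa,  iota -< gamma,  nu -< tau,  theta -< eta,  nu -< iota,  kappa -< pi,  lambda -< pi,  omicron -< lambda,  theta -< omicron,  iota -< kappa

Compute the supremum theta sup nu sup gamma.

gamma

Common upper bounds of {theta, nu, gamma}: gamma, pi.
The least among these is gamma.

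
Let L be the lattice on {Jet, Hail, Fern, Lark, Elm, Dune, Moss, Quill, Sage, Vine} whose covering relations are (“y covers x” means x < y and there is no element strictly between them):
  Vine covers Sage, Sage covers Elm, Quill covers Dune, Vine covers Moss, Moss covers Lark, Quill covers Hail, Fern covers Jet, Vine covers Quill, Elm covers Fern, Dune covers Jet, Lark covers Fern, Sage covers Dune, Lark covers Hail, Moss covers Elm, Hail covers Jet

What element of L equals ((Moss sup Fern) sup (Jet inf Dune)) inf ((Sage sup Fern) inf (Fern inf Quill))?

Jet

Moss ∨ Fern = Moss
Jet ∧ Dune = Jet
Moss ∨ Jet = Moss
Sage ∨ Fern = Sage
Fern ∧ Quill = Jet
Sage ∧ Jet = Jet
Moss ∧ Jet = Jet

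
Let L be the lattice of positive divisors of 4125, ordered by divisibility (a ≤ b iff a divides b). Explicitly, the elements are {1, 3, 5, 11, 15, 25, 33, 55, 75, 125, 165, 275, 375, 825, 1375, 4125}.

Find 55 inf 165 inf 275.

Common lower bounds of {55, 165, 275}: 1, 11, 5, 55.
The greatest among these is 55.

55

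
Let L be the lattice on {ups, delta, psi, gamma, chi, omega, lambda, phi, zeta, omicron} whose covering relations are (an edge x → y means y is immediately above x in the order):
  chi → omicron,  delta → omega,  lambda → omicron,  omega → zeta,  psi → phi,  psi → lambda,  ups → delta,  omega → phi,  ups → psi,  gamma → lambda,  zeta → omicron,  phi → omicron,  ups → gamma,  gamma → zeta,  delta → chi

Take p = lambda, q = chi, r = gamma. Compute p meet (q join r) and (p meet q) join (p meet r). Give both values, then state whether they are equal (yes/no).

q join r = omicron, so p meet (q join r) = lambda meet omicron = lambda.
p meet q = ups and p meet r = gamma, so (p meet q) join (p meet r) = ups join gamma = gamma.
Equal: no.

lambda; gamma; no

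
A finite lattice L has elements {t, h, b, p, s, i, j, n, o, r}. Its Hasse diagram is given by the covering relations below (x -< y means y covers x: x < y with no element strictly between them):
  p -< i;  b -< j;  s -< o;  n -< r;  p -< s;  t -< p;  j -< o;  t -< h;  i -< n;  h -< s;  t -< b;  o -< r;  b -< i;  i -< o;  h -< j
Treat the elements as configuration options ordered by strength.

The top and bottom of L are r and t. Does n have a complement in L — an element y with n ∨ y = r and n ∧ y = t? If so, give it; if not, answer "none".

Need y with n ∨ y = r and n ∧ y = t.
Checking each element gives: h.

h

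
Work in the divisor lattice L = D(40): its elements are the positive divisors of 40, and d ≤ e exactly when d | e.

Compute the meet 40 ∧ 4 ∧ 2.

In the divisibility order, the meet is the greatest common divisor: gcd(40, 4, 2) = 2.

2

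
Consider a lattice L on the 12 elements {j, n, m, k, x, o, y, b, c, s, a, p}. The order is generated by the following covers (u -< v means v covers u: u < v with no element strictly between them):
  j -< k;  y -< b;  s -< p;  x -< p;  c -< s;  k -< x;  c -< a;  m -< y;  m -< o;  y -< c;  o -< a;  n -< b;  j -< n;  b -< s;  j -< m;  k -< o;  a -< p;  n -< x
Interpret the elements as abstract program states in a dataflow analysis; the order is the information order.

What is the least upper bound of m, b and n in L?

b

Common upper bounds of {m, b, n}: b, p, s.
The least among these is b.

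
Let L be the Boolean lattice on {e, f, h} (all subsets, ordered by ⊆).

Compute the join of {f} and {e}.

Under ⊆, join is union: {f} ∪ {e} = {e,f}.

{e,f}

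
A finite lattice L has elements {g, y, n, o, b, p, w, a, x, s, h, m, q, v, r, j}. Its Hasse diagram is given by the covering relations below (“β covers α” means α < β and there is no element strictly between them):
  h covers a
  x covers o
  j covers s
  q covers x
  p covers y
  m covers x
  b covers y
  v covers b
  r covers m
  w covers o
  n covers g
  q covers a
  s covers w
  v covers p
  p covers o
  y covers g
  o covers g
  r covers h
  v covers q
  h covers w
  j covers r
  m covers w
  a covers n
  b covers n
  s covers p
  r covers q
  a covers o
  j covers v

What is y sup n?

Common upper bounds of {y, n}: b, j, v.
The least among these is b.

b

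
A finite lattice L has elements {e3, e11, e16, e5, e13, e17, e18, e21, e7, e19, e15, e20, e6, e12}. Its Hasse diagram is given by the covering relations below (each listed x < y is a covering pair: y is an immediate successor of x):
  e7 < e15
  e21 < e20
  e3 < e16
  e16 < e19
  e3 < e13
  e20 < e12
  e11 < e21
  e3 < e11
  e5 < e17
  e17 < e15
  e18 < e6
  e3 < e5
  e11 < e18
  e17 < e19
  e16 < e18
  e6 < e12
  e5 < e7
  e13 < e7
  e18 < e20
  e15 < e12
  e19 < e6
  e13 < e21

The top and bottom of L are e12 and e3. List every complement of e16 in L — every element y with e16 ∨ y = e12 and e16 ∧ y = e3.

Need y with e16 ∨ y = e12 and e16 ∧ y = e3.
Checking each element gives: e15, e7.

e15, e7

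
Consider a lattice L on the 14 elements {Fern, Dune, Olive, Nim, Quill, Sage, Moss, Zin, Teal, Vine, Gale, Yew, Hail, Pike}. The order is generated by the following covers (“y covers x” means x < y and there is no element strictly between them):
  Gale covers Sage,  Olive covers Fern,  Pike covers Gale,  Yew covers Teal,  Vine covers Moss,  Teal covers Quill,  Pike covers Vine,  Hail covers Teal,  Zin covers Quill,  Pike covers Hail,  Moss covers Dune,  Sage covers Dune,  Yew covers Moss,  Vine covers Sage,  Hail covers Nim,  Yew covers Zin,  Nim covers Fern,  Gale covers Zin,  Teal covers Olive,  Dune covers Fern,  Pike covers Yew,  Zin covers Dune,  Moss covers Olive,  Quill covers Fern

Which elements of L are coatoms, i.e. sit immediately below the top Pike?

The coatoms are exactly the elements covered by Pike: Gale, Hail, Vine, Yew.

Gale, Hail, Vine, Yew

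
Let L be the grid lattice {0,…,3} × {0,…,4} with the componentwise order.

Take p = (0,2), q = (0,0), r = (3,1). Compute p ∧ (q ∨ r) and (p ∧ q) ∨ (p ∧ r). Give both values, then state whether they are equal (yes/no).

(0,1); (0,1); yes

q ∨ r = (3,1), so p ∧ (q ∨ r) = (0,2) ∧ (3,1) = (0,1).
p ∧ q = (0,0) and p ∧ r = (0,1), so (p ∧ q) ∨ (p ∧ r) = (0,0) ∨ (0,1) = (0,1).
Equal: yes.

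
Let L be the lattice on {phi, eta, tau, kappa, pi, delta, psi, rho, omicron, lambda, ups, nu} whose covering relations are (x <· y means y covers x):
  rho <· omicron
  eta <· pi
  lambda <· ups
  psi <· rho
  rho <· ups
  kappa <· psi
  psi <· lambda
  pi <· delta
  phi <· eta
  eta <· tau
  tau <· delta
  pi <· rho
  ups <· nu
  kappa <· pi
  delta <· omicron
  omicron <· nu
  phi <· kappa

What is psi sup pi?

rho

Common upper bounds of {psi, pi}: nu, omicron, rho, ups.
The least among these is rho.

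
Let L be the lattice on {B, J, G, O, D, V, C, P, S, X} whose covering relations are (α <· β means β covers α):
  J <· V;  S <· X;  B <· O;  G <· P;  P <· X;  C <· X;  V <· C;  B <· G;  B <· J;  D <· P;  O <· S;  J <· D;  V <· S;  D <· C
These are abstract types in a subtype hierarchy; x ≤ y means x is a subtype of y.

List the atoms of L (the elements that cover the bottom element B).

G, J, O

The atoms are exactly the elements that cover B: G, J, O.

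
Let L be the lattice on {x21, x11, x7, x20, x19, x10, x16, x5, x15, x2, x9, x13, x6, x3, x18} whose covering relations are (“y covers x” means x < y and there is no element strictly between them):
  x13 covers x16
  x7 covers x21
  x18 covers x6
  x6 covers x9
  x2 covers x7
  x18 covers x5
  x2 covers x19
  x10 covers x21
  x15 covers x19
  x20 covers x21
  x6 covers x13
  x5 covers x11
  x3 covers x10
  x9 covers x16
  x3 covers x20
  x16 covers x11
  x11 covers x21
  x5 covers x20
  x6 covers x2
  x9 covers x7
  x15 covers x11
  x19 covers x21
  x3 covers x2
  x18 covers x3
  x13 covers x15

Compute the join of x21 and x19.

x19

Common upper bounds of {x21, x19}: x13, x15, x18, x19, x2, x3, x6.
The least among these is x19.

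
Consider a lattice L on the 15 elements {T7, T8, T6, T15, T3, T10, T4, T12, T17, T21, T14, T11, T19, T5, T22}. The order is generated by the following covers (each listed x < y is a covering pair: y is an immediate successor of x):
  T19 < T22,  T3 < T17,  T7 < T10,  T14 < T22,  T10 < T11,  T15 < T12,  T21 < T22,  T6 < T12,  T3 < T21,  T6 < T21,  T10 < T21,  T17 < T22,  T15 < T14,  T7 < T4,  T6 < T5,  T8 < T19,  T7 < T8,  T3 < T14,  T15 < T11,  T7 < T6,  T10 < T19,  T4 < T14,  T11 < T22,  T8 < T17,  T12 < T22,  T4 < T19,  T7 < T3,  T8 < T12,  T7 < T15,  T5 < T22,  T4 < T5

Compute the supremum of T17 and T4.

Common upper bounds of {T17, T4}: T22.
The least among these is T22.

T22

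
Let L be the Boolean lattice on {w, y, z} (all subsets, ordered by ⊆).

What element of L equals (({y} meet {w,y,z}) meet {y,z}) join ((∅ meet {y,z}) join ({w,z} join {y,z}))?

{y} ∧ {w,y,z} = {y}
{y} ∧ {y,z} = {y}
∅ ∧ {y,z} = ∅
{w,z} ∨ {y,z} = {w,y,z}
∅ ∨ {w,y,z} = {w,y,z}
{y} ∨ {w,y,z} = {w,y,z}

{w,y,z}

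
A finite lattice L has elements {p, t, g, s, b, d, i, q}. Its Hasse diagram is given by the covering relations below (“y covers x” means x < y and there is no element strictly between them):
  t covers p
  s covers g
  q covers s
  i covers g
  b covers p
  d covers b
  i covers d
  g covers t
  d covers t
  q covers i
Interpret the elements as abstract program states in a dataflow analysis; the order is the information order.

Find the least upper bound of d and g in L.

i

Common upper bounds of {d, g}: i, q.
The least among these is i.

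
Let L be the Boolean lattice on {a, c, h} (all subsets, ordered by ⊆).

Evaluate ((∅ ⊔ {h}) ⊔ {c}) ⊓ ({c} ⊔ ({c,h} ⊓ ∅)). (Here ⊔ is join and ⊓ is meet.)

∅ ∨ {h} = {h}
{h} ∨ {c} = {c,h}
{c,h} ∧ ∅ = ∅
{c} ∨ ∅ = {c}
{c,h} ∧ {c} = {c}

{c}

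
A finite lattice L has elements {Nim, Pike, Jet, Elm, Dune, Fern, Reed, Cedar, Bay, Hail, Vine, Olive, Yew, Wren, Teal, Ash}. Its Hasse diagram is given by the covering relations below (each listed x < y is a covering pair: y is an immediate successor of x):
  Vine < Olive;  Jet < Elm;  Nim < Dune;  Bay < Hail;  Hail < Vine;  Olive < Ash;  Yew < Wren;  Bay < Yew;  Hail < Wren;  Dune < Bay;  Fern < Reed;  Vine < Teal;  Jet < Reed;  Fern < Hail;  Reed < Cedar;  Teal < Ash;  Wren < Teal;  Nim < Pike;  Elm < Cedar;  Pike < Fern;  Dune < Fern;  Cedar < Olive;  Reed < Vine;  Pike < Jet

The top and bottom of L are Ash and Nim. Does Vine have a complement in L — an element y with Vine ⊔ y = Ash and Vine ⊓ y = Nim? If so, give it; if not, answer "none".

none

For every candidate y, either Vine ∨ y ≠ Ash or Vine ∧ y ≠ Nim; no complement exists.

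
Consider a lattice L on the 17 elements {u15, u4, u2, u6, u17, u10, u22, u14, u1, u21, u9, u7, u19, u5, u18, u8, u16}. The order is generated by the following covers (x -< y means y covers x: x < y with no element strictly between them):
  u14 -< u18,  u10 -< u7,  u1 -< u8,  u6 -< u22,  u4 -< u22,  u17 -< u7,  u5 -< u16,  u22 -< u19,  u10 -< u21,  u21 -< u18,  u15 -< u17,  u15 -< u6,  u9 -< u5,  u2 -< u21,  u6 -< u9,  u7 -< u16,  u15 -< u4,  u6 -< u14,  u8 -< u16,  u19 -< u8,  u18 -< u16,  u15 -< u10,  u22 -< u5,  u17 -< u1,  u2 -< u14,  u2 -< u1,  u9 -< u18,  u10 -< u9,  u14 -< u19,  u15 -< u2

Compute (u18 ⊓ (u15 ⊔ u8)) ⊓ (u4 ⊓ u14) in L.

u15

u15 ∨ u8 = u8
u18 ∧ u8 = u14
u4 ∧ u14 = u15
u14 ∧ u15 = u15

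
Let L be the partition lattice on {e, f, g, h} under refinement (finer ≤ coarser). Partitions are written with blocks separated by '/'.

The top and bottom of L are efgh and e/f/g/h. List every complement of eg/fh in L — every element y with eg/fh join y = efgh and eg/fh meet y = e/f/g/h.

Need y with eg/fh ∨ y = efgh and eg/fh ∧ y = e/f/g/h.
Checking each element gives: e/f/gh, e/fg/h, ef/g/h, ef/gh, eh/f/g, eh/fg.

e/f/gh, e/fg/h, ef/g/h, ef/gh, eh/f/g, eh/fg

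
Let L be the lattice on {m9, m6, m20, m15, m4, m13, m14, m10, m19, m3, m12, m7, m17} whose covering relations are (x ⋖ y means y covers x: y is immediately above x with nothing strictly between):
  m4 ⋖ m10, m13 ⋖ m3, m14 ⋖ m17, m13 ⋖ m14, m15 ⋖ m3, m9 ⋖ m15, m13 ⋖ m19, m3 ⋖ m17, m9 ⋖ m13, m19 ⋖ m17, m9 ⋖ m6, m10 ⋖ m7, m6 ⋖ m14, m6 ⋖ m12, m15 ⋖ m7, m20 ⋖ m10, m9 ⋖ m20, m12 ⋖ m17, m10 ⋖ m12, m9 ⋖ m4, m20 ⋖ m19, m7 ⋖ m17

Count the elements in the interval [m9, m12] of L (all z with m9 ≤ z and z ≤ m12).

The interval [m9, m12] = {m10, m12, m20, m4, m6, m9}, which has 6 elements.

6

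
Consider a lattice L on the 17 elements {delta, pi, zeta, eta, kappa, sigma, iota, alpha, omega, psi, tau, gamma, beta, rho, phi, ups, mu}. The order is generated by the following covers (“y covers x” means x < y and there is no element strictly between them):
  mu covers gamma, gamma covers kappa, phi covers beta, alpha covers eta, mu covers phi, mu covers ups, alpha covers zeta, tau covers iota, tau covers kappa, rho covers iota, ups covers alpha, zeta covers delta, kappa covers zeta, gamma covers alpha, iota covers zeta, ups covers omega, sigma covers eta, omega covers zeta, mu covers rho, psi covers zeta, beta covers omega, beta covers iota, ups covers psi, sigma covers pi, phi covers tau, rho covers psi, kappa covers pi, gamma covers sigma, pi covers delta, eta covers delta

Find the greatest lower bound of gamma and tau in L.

kappa

Common lower bounds of {gamma, tau}: delta, kappa, pi, zeta.
The greatest among these is kappa.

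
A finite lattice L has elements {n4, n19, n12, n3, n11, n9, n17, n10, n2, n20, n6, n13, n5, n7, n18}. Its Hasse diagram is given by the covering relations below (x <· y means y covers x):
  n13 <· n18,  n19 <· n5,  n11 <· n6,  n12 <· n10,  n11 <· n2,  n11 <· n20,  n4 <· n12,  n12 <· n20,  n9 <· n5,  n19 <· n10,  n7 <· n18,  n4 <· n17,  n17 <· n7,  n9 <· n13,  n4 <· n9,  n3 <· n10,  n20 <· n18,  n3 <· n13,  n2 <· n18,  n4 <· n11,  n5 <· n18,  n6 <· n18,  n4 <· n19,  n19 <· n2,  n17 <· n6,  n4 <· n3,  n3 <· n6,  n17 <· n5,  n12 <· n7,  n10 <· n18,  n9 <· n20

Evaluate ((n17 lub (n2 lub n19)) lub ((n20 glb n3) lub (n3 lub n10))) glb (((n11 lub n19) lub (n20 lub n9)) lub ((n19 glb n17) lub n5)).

n18

n2 ∨ n19 = n2
n17 ∨ n2 = n18
n20 ∧ n3 = n4
n3 ∨ n10 = n10
n4 ∨ n10 = n10
n18 ∨ n10 = n18
n11 ∨ n19 = n2
n20 ∨ n9 = n20
n2 ∨ n20 = n18
n19 ∧ n17 = n4
n4 ∨ n5 = n5
n18 ∨ n5 = n18
n18 ∧ n18 = n18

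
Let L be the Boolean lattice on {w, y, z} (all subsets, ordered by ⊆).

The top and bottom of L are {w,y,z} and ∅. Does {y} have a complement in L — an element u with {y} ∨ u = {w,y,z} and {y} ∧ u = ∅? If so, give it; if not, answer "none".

{w,z}

Need u with {y} ∨ u = {w,y,z} and {y} ∧ u = ∅.
Checking each element gives: {w,z}.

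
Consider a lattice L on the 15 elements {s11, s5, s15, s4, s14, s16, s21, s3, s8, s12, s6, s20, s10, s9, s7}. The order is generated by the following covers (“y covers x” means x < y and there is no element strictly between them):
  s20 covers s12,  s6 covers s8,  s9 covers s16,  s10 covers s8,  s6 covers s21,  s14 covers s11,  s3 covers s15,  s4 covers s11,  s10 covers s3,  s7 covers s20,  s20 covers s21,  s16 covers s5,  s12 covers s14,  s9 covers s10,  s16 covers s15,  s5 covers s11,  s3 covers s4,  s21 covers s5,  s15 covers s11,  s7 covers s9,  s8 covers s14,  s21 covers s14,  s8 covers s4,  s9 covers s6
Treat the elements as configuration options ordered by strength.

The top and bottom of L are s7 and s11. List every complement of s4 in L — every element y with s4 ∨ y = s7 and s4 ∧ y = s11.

s12, s20

Need y with s4 ∨ y = s7 and s4 ∧ y = s11.
Checking each element gives: s12, s20.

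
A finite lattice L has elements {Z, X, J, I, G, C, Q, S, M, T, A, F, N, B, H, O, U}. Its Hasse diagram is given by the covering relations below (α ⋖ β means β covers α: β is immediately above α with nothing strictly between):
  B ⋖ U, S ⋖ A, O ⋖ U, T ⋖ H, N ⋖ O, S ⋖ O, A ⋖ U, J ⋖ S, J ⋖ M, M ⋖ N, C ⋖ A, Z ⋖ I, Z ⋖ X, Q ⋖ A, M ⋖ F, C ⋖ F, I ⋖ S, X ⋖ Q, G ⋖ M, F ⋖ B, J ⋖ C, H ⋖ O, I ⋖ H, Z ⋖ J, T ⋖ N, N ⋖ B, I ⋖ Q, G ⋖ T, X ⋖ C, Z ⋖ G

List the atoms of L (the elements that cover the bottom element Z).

The atoms are exactly the elements that cover Z: G, I, J, X.

G, I, J, X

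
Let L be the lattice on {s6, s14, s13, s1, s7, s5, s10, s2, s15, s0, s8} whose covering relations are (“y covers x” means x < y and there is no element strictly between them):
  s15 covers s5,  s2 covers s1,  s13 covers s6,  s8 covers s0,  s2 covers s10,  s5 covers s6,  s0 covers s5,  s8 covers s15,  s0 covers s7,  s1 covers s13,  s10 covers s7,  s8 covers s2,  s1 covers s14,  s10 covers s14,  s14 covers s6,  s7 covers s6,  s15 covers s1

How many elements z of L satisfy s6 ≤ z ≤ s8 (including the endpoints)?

11

The interval [s6, s8] = {s0, s1, s10, s13, s14, s15, s2, s5, s6, s7, s8}, which has 11 elements.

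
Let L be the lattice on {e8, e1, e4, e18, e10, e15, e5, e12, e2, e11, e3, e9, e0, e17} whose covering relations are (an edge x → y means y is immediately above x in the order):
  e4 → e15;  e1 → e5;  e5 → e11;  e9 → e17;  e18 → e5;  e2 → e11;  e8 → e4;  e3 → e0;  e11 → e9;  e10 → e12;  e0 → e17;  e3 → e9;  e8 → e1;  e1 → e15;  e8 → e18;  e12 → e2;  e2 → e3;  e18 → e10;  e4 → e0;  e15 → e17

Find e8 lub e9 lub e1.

e9

Common upper bounds of {e8, e9, e1}: e17, e9.
The least among these is e9.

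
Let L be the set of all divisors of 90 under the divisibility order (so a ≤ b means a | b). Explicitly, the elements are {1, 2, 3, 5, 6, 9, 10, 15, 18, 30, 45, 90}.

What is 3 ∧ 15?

3

In the divisibility order, the meet is the greatest common divisor: gcd(3, 15) = 3.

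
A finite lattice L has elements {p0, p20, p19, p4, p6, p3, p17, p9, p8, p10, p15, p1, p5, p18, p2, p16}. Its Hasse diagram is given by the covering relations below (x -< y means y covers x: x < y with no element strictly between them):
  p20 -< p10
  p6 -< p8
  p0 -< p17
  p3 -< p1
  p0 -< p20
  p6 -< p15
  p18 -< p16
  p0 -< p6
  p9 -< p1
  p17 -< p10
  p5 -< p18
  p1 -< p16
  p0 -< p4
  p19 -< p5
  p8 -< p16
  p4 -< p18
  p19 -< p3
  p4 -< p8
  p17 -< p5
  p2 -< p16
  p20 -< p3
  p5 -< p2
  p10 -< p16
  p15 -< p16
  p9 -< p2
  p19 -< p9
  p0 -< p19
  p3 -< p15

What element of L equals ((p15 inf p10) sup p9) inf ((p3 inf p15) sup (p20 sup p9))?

p15 ∧ p10 = p20
p20 ∨ p9 = p1
p3 ∧ p15 = p3
p20 ∨ p9 = p1
p3 ∨ p1 = p1
p1 ∧ p1 = p1

p1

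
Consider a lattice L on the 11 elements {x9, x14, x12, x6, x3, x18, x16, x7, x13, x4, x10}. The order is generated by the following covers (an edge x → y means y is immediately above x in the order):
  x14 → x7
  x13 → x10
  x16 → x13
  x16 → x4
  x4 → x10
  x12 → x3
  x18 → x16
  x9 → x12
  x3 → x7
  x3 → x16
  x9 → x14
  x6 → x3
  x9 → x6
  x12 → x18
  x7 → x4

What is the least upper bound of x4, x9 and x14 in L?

Common upper bounds of {x4, x9, x14}: x10, x4.
The least among these is x4.

x4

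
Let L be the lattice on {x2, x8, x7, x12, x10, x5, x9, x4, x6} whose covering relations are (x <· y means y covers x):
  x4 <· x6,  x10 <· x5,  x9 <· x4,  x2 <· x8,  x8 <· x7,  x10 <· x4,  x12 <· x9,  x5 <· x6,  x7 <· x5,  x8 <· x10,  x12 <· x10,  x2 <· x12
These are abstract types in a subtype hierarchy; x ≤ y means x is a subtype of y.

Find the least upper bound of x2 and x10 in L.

Common upper bounds of {x2, x10}: x10, x4, x5, x6.
The least among these is x10.

x10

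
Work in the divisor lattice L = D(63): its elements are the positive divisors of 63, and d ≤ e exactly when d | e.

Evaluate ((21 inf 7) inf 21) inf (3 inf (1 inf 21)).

21 ∧ 7 = 7
7 ∧ 21 = 7
1 ∧ 21 = 1
3 ∧ 1 = 1
7 ∧ 1 = 1

1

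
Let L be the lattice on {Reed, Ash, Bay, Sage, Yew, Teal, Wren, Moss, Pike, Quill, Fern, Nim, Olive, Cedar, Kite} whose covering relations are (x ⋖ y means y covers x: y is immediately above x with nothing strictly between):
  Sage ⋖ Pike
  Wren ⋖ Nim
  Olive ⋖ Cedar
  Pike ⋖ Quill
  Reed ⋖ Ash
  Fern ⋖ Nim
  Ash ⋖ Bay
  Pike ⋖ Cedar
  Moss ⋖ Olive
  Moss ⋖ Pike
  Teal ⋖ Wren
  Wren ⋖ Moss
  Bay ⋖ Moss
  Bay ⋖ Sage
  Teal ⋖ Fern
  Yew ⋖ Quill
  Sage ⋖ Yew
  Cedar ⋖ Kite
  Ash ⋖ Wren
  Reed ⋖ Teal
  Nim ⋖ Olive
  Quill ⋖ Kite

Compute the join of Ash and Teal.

Common upper bounds of {Ash, Teal}: Cedar, Kite, Moss, Nim, Olive, Pike, Quill, Wren.
The least among these is Wren.

Wren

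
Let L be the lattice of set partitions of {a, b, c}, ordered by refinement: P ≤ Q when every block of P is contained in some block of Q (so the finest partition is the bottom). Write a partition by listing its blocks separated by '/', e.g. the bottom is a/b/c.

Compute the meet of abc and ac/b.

ac/b

Common lower bounds of {abc, ac/b}: a/b/c, ac/b.
The greatest among these is ac/b.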